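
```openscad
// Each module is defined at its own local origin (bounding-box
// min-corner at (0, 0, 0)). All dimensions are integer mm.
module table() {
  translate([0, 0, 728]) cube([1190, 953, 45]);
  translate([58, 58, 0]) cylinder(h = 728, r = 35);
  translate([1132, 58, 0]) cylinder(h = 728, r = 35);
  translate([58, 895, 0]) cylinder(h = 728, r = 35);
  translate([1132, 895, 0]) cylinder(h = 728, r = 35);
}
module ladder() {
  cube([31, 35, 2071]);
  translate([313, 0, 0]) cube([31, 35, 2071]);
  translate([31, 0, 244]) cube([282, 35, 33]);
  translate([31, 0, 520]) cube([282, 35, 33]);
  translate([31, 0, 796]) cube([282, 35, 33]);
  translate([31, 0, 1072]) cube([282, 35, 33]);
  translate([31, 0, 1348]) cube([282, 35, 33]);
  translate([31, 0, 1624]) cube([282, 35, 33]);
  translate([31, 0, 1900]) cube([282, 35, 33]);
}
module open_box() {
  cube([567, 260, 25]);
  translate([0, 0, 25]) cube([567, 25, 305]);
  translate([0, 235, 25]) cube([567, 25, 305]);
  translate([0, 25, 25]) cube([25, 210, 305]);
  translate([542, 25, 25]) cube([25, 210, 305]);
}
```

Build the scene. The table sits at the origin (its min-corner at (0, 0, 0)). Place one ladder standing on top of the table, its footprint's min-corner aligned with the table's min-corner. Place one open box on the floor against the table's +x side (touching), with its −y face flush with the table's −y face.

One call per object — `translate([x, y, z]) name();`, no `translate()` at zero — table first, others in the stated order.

table();
translate([0, 0, 773]) ladder();
translate([1190, 0, 0]) open_box();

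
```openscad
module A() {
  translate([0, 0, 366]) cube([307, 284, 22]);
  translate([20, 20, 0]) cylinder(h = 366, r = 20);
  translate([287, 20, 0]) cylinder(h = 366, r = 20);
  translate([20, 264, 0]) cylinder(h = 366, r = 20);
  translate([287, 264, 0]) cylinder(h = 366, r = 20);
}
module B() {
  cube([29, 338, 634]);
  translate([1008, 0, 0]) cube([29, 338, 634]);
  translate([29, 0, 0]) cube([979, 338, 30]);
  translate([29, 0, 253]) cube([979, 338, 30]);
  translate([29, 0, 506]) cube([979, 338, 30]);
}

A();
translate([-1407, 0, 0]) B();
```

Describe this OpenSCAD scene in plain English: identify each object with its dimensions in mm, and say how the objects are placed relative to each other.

A is a simple wooden stool: a rectangular seat 307 mm (x) by 284 mm (y), 22 mm thick, top face at z = 388 mm, on four round legs, each 40 mm in diameter. The legs rest on z = 0, each leg's axis is inset half a diameter from the nearest pair of seat edges (so the leg's bounding box is flush with the corner).

B is an open bookshelf. Two side panels, each 29 mm thick, 338 mm deep and 634 mm tall, stand 1037 mm apart (outside-to-outside). Between them sit 3 shelves, each 30 mm thick and 338 mm deep, spanning the full gap between the sides. The bottom shelf rests on the floor (its underside at z = 0) and the clear gap between one shelf's top and the next shelf's underside is 223 mm.

The bookshelf is on the floor beside the stool on its −x side.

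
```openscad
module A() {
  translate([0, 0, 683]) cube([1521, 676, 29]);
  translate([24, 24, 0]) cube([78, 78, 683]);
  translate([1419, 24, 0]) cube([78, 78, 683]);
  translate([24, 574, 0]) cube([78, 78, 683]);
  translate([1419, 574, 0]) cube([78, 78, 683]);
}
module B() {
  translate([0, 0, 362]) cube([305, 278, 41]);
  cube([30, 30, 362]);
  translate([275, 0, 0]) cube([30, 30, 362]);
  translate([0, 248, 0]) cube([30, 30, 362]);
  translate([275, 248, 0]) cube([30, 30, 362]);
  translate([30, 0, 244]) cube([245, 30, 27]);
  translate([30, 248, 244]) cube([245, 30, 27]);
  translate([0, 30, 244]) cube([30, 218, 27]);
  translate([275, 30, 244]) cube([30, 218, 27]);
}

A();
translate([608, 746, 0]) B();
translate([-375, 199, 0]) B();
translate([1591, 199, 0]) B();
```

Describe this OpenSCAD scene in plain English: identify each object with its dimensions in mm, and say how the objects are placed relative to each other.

A is a table with a 1521×676 mm rectangular top, 29 mm thick, top surface at z = 712 mm, supported by four 78×78 mm square legs, each inset 24 mm from the nearest pair of top edges, running from the floor.

B is a four-legged stool. The seat is 305×278 mm, 41 mm thick, top at z = 403 mm. It stands on four square legs, each 30×30 mm in cross-section, from z = 0 to the seat underside, each flush with a corner of the seat. Four stretchers, 30 mm wide and 27 mm tall, connect adjacent legs with their undersides at z = 244 mm, each running between the inner faces of the legs it joins and aligned with the legs' outer faces on the other axis.

Three stools sit around the table at the +y, −x, +x sides.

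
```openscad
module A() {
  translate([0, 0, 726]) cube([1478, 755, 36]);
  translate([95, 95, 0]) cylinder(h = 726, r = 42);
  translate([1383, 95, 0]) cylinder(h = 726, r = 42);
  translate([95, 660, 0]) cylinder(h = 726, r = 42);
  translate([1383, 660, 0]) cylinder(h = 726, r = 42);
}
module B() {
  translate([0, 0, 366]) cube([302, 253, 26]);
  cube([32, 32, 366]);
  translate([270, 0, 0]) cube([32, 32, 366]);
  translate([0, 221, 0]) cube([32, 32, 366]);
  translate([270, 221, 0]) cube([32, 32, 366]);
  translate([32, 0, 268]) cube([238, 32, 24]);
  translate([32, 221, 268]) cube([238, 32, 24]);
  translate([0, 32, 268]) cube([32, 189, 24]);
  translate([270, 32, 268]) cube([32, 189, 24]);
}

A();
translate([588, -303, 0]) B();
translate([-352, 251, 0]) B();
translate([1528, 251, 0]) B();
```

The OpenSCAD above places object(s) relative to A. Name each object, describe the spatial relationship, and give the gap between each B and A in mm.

Each stool's nearest face is 50 mm from the table's bounding box.

A is a table. B is a stool. Three stools sit around the table at the −y, −x, +x sides. The gap between each stool and the table is 50 mm.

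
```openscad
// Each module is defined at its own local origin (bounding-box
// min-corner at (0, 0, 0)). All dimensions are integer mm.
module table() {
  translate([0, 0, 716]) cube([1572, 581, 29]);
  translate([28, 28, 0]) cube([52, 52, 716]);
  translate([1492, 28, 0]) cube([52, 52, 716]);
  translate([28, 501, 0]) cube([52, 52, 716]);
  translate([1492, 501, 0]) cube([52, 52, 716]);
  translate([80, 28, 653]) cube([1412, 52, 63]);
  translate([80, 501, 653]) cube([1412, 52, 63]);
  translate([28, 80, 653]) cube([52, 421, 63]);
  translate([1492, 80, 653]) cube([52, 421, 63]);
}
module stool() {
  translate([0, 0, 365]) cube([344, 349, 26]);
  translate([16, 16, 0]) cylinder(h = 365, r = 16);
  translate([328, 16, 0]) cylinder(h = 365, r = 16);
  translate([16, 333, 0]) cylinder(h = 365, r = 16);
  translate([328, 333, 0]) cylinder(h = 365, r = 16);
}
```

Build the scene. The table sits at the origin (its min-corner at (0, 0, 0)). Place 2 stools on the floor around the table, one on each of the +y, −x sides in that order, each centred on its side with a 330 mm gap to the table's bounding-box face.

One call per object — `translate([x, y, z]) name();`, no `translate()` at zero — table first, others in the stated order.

table();
translate([614, 911, 0]) stool();
translate([-674, 116, 0]) stool();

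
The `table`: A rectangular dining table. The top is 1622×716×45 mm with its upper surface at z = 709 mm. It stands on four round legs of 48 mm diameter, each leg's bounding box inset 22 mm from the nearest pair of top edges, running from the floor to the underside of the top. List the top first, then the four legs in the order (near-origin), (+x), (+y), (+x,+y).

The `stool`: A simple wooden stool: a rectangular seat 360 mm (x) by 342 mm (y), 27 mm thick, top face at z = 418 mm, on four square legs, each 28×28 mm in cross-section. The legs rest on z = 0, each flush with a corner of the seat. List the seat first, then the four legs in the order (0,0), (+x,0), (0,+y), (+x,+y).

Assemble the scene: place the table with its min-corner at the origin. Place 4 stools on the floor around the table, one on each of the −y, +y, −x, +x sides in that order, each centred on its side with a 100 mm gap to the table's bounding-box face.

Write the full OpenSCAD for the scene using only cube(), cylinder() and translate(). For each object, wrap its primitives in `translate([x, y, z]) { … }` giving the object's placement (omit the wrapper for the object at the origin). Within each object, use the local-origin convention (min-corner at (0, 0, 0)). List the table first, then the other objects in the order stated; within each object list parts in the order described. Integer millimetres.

translate([0, 0, 664]) cube([1622, 716, 45]);
translate([46, 46, 0]) cylinder(h = 664, r = 24);
translate([1576, 46, 0]) cylinder(h = 664, r = 24);
translate([46, 670, 0]) cylinder(h = 664, r = 24);
translate([1576, 670, 0]) cylinder(h = 664, r = 24);
translate([631, -442, 0]) {
  translate([0, 0, 391]) cube([360, 342, 27]);
  cube([28, 28, 391]);
  translate([332, 0, 0]) cube([28, 28, 391]);
  translate([0, 314, 0]) cube([28, 28, 391]);
  translate([332, 314, 0]) cube([28, 28, 391]);
}
translate([631, 816, 0]) {
  translate([0, 0, 391]) cube([360, 342, 27]);
  cube([28, 28, 391]);
  translate([332, 0, 0]) cube([28, 28, 391]);
  translate([0, 314, 0]) cube([28, 28, 391]);
  translate([332, 314, 0]) cube([28, 28, 391]);
}
translate([-460, 187, 0]) {
  translate([0, 0, 391]) cube([360, 342, 27]);
  cube([28, 28, 391]);
  translate([332, 0, 0]) cube([28, 28, 391]);
  translate([0, 314, 0]) cube([28, 28, 391]);
  translate([332, 314, 0]) cube([28, 28, 391]);
}
translate([1722, 187, 0]) {
  translate([0, 0, 391]) cube([360, 342, 27]);
  cube([28, 28, 391]);
  translate([332, 0, 0]) cube([28, 28, 391]);
  translate([0, 314, 0]) cube([28, 28, 391]);
  translate([332, 314, 0]) cube([28, 28, 391]);
}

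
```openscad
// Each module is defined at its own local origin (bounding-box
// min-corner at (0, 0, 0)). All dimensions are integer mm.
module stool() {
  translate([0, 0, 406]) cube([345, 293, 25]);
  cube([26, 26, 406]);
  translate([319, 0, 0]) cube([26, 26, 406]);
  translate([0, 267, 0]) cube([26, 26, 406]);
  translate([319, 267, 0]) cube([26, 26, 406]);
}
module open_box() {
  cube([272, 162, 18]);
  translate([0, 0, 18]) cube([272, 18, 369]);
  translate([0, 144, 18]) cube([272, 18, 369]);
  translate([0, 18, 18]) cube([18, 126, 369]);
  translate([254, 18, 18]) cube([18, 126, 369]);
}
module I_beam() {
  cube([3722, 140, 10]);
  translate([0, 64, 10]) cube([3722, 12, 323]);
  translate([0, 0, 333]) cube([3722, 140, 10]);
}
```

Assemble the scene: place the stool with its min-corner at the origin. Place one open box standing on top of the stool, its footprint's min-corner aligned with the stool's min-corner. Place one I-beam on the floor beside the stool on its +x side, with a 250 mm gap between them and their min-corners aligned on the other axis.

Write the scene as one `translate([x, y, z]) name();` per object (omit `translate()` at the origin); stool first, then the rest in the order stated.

stool();
translate([0, 0, 431]) open_box();
translate([595, 0, 0]) I_beam();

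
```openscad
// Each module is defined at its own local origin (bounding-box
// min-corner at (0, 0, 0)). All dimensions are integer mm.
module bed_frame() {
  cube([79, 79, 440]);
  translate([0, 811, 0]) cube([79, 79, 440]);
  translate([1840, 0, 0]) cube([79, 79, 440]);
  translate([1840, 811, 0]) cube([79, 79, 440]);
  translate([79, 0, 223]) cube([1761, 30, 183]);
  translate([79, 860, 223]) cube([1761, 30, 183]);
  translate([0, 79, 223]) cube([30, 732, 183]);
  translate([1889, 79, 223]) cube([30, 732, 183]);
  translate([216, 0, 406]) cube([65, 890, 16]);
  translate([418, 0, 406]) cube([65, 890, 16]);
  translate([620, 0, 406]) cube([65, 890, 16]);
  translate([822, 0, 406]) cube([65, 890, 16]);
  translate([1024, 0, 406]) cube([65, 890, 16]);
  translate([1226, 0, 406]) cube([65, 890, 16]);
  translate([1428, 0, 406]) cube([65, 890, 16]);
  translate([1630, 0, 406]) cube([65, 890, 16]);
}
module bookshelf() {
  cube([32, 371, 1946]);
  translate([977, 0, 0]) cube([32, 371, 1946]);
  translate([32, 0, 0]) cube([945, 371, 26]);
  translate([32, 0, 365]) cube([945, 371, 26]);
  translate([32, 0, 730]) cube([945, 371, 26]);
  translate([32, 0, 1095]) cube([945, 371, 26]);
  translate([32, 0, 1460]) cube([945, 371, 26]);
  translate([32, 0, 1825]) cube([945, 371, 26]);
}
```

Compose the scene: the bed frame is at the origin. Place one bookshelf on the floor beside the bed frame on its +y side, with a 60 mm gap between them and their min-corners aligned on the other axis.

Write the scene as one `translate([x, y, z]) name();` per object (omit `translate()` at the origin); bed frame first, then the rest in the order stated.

bed_frame();
translate([0, 950, 0]) bookshelf();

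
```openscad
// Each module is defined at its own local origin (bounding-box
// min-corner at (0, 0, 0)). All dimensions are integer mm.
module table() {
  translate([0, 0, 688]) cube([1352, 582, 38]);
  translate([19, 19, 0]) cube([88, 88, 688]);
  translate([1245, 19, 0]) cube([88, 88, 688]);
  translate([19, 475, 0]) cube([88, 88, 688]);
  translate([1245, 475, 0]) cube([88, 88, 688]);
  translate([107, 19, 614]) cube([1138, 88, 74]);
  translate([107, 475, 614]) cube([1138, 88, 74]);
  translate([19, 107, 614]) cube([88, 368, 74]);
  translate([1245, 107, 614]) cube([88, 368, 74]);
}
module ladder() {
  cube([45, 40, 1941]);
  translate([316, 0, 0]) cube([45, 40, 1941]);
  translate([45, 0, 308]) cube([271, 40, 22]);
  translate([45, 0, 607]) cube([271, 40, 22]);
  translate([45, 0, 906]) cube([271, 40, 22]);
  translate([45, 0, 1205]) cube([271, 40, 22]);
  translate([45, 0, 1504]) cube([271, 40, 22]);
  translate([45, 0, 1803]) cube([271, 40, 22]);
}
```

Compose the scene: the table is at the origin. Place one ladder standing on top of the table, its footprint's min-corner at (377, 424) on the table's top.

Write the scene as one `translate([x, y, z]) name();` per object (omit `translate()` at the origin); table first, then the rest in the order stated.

table();
translate([377, 424, 726]) ladder();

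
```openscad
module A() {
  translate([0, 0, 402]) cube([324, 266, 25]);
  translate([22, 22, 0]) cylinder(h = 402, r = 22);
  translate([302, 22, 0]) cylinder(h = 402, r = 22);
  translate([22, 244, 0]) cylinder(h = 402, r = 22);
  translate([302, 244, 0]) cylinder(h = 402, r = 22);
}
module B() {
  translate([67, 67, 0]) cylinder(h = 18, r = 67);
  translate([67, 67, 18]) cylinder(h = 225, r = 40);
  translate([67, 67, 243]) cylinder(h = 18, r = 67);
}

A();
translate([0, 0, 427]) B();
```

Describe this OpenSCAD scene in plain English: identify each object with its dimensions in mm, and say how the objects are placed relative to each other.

A is a four-legged stool. The seat is 324×266 mm, 25 mm thick, top at z = 427 mm. It stands on four round legs, each 44 mm in diameter, from z = 0 to the seat underside, each leg's axis is inset half a diameter from the nearest pair of seat edges (so the leg's bounding box is flush with the corner).

B is a spool: two coaxial disc flanges of radius 67 mm and thickness 18 mm, joined by a core cylinder of radius 40 mm and height 225 mm. The lower flange rests on z = 0 and the three cylinders share a vertical axis.

The spool is on top of the stool.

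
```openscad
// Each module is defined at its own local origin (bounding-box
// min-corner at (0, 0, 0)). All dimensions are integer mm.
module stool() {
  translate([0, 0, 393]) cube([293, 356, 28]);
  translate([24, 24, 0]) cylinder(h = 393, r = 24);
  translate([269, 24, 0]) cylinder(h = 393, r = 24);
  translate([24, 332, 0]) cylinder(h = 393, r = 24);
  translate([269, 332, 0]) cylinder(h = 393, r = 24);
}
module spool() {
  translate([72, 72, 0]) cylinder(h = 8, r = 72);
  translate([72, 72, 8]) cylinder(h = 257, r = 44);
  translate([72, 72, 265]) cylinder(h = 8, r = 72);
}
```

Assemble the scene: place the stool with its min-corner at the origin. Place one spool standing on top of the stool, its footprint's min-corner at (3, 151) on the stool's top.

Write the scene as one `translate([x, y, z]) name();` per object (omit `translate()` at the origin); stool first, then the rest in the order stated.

stool();
translate([3, 151, 421]) spool();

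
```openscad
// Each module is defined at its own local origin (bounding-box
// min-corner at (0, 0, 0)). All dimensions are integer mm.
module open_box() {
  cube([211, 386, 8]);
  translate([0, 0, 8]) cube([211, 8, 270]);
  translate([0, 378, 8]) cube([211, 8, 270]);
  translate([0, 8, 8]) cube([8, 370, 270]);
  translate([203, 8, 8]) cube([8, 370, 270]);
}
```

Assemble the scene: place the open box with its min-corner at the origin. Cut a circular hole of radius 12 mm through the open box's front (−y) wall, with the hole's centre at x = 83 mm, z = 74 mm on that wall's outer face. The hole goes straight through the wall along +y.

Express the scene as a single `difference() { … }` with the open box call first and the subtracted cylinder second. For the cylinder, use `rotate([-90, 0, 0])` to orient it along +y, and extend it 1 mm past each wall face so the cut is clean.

difference() {
  open_box();
  translate([83, -1, 74]) rotate([-90, 0, 0]) cylinder(h = 10, r = 12);
}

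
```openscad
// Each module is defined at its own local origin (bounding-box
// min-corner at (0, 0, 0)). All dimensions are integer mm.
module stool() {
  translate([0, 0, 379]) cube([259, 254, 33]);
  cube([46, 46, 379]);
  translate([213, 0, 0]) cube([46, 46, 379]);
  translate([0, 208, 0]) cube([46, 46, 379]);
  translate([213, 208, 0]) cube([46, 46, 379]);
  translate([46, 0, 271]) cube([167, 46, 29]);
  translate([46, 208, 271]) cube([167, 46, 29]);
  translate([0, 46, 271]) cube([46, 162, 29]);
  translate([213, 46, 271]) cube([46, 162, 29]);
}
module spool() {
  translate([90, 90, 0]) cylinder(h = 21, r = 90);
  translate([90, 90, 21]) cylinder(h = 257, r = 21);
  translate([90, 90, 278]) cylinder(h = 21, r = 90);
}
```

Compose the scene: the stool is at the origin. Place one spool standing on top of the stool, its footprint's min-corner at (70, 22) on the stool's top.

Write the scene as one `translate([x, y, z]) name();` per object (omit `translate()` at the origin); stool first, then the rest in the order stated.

stool();
translate([70, 22, 412]) spool();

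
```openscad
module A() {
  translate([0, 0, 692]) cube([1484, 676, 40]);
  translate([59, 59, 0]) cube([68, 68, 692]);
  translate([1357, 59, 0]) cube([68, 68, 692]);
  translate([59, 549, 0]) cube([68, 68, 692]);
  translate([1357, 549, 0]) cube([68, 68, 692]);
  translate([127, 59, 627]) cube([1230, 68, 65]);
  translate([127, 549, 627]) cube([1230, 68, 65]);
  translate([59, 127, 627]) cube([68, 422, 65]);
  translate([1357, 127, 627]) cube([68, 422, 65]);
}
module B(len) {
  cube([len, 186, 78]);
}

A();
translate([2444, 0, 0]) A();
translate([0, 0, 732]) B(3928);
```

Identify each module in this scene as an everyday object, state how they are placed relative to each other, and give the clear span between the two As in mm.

A is a table. B is a beam. A beam spans the tops of two tables. The clear span between the two tables is 960 mm.

Second table starts at x = 2444; first ends at x = 1484; clear span = 2444 − 1484 = 960 mm.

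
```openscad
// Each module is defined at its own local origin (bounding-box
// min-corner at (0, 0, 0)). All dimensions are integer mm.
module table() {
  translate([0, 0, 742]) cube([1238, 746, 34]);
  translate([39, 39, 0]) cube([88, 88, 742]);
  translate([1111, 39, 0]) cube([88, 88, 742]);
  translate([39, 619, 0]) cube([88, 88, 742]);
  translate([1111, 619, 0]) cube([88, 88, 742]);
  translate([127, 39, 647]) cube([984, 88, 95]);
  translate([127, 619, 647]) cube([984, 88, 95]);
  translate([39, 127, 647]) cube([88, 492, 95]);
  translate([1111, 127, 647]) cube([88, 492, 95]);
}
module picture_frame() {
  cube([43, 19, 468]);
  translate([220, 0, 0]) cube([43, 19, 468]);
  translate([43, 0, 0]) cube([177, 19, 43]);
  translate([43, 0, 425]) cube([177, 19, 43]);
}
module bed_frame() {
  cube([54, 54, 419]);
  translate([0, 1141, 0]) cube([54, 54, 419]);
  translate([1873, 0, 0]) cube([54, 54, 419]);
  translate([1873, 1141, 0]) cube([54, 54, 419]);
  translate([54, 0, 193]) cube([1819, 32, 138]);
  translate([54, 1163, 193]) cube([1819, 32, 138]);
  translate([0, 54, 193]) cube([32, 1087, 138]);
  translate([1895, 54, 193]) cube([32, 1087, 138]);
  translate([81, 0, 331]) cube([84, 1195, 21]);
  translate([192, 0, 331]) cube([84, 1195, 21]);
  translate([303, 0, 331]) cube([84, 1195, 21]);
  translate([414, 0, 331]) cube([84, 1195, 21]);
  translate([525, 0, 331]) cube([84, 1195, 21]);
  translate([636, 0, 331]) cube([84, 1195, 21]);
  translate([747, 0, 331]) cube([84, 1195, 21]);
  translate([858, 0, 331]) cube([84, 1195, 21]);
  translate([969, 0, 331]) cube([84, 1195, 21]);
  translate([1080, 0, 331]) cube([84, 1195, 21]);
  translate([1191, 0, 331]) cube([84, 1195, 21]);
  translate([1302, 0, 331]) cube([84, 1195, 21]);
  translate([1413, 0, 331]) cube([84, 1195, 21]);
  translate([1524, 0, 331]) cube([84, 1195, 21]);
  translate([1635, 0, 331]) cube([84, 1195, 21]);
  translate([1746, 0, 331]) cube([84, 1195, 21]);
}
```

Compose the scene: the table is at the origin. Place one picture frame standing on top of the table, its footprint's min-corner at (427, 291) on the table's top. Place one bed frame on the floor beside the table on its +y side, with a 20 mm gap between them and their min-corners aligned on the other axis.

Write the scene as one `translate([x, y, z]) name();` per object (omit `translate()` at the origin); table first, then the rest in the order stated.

table();
translate([427, 291, 776]) picture_frame();
translate([0, 766, 0]) bed_frame();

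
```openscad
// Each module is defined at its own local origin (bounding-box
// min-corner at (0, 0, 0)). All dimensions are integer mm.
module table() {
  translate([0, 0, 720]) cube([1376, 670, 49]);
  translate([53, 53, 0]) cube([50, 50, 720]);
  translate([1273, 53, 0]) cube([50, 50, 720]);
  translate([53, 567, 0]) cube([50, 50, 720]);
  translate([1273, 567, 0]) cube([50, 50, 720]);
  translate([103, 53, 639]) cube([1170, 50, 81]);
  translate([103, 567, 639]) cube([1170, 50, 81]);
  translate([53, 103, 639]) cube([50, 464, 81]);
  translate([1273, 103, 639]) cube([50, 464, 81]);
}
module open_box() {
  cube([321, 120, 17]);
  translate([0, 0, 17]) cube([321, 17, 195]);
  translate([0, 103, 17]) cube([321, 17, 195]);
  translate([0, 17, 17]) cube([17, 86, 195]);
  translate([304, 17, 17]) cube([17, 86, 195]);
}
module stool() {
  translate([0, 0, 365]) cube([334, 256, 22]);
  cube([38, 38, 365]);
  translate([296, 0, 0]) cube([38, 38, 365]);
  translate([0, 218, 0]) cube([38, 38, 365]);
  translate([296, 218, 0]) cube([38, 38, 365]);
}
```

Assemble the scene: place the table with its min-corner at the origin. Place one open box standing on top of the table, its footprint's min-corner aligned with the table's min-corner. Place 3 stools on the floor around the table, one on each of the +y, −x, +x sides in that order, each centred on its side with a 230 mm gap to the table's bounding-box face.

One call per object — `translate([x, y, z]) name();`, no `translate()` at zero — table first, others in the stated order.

table();
translate([0, 0, 769]) open_box();
translate([521, 900, 0]) stool();
translate([-564, 207, 0]) stool();
translate([1606, 207, 0]) stool();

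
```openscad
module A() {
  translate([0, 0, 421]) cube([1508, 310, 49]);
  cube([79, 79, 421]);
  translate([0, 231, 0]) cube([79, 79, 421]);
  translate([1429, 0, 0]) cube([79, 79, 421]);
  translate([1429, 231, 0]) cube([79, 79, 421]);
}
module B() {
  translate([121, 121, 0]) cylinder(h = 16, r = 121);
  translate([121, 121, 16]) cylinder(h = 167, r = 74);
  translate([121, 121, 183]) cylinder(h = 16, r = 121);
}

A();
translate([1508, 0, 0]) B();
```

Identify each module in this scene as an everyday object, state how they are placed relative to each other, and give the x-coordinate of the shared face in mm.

A is a bench. B is a spool. The spool is against the bench's +x side, with their −y faces flush. The x-coordinate of the shared face is 1508 mm.

The bench's +x face and the spool's −x face are both at x = 1508 mm.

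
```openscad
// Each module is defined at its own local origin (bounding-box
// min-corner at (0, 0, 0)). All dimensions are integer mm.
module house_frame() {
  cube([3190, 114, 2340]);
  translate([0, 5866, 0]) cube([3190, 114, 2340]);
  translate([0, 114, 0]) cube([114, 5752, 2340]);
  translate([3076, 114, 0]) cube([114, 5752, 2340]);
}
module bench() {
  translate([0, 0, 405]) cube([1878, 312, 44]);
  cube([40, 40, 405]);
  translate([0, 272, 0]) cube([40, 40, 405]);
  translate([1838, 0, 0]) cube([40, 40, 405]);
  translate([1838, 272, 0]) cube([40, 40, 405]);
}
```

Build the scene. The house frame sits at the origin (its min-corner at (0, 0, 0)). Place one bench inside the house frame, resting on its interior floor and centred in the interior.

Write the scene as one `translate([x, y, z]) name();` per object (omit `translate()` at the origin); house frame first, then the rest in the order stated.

house_frame();
translate([656, 2834, 0]) bench();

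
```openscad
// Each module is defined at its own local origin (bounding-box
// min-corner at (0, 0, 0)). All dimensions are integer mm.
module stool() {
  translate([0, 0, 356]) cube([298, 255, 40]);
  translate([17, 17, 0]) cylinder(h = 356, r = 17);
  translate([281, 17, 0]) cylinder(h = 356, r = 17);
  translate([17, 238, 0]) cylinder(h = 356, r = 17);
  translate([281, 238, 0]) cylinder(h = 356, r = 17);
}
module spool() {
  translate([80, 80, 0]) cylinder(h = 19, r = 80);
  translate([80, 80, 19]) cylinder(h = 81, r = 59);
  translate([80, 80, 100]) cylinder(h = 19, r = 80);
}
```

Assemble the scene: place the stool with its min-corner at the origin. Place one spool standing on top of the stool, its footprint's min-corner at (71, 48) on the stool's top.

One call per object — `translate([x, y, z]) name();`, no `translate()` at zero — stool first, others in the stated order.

stool();
translate([71, 48, 396]) spool();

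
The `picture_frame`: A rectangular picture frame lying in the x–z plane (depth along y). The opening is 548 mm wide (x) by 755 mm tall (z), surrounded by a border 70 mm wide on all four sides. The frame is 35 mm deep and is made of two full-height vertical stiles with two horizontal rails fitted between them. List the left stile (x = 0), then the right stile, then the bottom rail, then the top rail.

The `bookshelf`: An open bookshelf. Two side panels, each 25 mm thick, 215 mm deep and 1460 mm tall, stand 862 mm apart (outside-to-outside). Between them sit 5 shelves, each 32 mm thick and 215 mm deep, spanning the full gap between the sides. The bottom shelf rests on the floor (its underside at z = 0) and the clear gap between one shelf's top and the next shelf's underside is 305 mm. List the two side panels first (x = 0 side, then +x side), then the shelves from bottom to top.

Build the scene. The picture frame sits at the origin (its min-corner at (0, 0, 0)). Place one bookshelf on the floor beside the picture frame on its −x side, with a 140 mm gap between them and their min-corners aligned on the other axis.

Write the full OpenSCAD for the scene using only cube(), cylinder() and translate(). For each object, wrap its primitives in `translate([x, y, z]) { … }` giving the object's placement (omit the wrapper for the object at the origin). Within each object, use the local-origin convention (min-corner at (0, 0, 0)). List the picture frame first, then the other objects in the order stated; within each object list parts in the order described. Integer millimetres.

cube([70, 35, 895]);
translate([618, 0, 0]) cube([70, 35, 895]);
translate([70, 0, 0]) cube([548, 35, 70]);
translate([70, 0, 825]) cube([548, 35, 70]);
translate([-1002, 0, 0]) {
  cube([25, 215, 1460]);
  translate([837, 0, 0]) cube([25, 215, 1460]);
  translate([25, 0, 0]) cube([812, 215, 32]);
  translate([25, 0, 337]) cube([812, 215, 32]);
  translate([25, 0, 674]) cube([812, 215, 32]);
  translate([25, 0, 1011]) cube([812, 215, 32]);
  translate([25, 0, 1348]) cube([812, 215, 32]);
}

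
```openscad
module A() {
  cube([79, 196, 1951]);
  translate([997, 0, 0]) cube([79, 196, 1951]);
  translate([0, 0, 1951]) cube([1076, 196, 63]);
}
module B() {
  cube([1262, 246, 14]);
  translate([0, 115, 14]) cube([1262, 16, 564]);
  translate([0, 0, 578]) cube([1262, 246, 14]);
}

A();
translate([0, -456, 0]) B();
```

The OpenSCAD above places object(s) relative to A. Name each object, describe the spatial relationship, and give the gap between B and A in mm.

A is a door frame. B is an I-beam. The I-beam is on the floor beside the door frame on its −y side. The gap between the I-beam and the door frame is 210 mm.

The I-beam's nearest face is 210 mm from the door frame's −y face.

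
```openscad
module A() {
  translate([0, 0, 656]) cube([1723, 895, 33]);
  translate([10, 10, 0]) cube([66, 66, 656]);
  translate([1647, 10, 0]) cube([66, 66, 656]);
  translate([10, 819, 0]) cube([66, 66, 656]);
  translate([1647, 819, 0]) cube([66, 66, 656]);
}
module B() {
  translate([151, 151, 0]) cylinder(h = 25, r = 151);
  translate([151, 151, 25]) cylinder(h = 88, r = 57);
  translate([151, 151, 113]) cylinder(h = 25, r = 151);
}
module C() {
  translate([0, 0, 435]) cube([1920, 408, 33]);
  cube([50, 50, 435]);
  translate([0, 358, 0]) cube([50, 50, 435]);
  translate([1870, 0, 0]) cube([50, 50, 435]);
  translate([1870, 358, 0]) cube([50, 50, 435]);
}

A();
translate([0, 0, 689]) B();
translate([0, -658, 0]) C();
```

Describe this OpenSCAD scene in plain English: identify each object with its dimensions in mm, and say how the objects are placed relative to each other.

A is a table: top 1723 mm (x) × 895 mm (y), 33 mm thick, upper face at z = 689 mm, on four 66×66 mm square legs, each inset 10 mm from the nearest pair of top edges, running from z = 0 to the bottom of the top.

B is a spool: two coaxial disc flanges of radius 151 mm and thickness 25 mm, joined by a core cylinder of radius 57 mm and height 88 mm. The lower flange rests on z = 0 and the three cylinders share a vertical axis.

C is a bench: a 1920×408 mm seat slab, 33 mm thick, top at z = 468 mm, on four 50×50 mm square legs flush with the seat corners and standing on z = 0.

The spool is on top of the table. The bench is on the floor beside the table on its −y side.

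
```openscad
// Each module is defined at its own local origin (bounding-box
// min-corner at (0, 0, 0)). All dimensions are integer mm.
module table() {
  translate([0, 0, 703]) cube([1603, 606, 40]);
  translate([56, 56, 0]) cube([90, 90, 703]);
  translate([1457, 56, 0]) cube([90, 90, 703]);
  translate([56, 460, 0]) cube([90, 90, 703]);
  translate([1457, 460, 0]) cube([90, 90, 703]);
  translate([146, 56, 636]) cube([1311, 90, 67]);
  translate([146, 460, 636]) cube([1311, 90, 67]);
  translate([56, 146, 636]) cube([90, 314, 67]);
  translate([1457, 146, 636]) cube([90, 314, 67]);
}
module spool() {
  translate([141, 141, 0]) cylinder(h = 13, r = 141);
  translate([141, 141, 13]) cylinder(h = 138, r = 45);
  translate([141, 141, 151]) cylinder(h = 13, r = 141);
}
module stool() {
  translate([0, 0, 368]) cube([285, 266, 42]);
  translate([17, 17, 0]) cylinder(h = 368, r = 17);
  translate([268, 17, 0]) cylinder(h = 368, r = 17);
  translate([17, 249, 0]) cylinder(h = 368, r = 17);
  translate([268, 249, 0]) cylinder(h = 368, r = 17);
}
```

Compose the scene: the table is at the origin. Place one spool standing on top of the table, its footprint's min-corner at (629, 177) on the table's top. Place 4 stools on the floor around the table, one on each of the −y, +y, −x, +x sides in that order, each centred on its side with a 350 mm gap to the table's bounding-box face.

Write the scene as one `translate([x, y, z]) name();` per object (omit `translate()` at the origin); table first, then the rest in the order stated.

table();
translate([629, 177, 743]) spool();
translate([659, -616, 0]) stool();
translate([659, 956, 0]) stool();
translate([-635, 170, 0]) stool();
translate([1953, 170, 0]) stool();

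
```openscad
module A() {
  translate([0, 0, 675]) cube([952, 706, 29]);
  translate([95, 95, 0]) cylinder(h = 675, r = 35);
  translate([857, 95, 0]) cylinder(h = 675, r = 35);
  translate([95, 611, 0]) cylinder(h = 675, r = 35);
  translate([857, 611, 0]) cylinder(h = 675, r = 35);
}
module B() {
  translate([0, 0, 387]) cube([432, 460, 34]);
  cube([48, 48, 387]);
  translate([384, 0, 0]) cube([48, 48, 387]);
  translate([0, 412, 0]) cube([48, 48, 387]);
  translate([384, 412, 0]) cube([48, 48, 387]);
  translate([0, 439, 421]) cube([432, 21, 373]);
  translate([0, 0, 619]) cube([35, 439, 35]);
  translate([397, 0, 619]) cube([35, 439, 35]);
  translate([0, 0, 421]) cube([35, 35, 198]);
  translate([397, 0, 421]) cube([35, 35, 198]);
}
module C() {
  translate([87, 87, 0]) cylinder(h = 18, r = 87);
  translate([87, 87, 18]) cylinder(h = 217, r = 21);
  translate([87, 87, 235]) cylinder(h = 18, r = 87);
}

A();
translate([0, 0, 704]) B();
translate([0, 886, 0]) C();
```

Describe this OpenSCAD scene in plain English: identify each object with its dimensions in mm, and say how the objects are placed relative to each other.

A is a table: top 952 mm (x) × 706 mm (y), 29 mm thick, upper face at z = 704 mm, on four round legs of 70 mm diameter, each leg's bounding box inset 60 mm from the nearest pair of top edges, running from z = 0 to the bottom of the top.

B is a chair. The seat is a 432×460×34 mm slab with its top at z = 421 mm, on four 48×48 mm corner legs (flush with the seat edges, standing on z = 0). A flat backrest 21 mm thick, 373 mm tall, spans the full seat width and rises from the seat top along its +y edge, rear face flush with the rear of the seat. Two armrests of 35×35 mm section run along each side from the seat's front edge to the front of the backrest, top faces 233 mm above the seat top and outer faces flush with the seat's x-edges; a 35×35 mm post under the front of each armrest stands on the seat at the front corner.

C is a spool: two coaxial disc flanges of radius 87 mm and thickness 18 mm, joined by a core cylinder of radius 21 mm and height 217 mm. The lower flange rests on z = 0 and the three cylinders share a vertical axis.

The chair is on top of the table. The spool is on the floor beside the table on its +y side.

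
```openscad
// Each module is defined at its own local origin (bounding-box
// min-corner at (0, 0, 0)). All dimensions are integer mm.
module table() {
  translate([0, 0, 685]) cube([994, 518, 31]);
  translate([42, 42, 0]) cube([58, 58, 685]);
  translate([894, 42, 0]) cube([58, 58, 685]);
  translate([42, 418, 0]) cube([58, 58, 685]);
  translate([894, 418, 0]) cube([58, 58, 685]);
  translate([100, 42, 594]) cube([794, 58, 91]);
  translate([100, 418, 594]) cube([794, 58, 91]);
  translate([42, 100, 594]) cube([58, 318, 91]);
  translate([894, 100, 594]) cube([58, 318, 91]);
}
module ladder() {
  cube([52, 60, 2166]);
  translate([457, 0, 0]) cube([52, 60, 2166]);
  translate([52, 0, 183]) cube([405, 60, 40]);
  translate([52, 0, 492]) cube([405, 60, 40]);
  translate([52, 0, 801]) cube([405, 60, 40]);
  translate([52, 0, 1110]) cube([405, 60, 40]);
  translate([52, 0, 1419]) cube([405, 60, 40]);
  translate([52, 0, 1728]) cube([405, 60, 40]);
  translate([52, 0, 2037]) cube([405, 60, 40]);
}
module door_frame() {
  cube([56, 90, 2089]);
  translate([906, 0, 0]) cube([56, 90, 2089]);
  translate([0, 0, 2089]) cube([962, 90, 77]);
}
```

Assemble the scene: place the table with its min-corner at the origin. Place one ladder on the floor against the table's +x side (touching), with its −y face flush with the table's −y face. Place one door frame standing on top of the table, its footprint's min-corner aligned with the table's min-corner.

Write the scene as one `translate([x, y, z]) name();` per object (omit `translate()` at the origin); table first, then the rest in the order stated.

table();
translate([994, 0, 0]) ladder();
translate([0, 0, 716]) door_frame();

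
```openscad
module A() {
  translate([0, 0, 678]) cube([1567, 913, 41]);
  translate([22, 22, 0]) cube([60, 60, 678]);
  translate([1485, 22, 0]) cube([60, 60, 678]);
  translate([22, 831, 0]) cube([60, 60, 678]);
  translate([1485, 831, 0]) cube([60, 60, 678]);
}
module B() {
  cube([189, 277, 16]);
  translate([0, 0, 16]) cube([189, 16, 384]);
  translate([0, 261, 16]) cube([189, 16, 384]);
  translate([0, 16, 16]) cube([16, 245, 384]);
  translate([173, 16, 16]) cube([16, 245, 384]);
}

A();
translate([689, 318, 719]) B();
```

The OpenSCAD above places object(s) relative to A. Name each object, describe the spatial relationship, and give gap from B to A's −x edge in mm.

The open box's min-x is at 689; the table's min-x is 0; gap = 689 mm.

A is a table. B is an open box. The open box is on top of the table, centred. The gap from the open box to the table's −x edge is 689 mm.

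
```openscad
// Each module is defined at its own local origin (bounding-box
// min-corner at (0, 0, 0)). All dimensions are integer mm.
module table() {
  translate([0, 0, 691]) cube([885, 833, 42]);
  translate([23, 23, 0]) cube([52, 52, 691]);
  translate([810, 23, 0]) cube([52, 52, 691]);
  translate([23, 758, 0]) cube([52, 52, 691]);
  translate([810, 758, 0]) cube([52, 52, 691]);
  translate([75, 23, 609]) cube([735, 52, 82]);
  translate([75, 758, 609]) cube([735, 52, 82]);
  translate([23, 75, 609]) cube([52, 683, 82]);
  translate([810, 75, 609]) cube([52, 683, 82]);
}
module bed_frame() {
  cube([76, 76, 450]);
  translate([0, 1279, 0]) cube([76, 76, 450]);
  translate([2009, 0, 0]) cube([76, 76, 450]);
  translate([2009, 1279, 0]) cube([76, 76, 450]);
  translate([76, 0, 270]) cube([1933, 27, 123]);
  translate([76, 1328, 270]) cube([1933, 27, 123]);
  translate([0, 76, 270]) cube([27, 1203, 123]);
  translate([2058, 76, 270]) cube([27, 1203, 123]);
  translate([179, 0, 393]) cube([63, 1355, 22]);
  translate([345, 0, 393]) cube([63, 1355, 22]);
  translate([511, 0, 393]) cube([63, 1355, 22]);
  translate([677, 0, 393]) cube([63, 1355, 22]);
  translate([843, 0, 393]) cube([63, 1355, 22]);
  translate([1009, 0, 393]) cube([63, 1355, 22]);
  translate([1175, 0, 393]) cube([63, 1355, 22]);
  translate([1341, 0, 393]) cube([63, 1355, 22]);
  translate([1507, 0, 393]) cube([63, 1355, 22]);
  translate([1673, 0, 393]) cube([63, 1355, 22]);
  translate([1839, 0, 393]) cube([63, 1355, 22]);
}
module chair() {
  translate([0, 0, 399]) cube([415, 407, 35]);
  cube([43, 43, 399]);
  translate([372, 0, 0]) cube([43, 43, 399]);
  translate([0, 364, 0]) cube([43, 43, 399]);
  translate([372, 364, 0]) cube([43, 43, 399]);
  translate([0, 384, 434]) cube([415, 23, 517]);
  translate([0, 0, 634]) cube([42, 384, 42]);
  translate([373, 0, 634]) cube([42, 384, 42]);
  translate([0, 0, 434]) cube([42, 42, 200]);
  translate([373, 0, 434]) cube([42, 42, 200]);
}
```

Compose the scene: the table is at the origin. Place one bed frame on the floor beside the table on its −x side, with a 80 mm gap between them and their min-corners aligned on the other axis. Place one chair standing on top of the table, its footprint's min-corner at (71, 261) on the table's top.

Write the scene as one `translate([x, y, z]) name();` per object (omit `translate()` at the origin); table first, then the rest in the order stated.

table();
translate([-2165, 0, 0]) bed_frame();
translate([71, 261, 733]) chair();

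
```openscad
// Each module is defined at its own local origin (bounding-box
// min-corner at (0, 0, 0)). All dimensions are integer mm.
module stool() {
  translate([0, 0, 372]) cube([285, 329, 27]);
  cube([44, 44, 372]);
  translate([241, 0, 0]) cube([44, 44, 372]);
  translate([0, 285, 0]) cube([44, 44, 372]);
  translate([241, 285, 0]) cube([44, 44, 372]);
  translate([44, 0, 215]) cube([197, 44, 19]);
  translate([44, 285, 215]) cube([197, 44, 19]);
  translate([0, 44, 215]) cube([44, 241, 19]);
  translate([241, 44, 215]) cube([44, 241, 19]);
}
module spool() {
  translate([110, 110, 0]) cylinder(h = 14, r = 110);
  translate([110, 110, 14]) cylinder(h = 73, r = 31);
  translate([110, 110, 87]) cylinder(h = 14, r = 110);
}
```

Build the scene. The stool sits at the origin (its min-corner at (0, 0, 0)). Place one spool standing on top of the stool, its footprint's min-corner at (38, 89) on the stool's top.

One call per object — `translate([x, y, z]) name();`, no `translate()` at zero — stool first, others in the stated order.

stool();
translate([38, 89, 399]) spool();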